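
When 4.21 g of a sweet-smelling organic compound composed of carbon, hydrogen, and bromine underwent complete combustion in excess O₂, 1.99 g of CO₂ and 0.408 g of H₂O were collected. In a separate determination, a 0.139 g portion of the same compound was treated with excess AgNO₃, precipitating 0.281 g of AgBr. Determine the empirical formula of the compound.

CHBr

mol C = 1.99 g CO₂ ÷ 44.009 g/mol = 0.04522 mol
mol H = 2 × 0.408 g H₂O ÷ 18.015 g/mol = 0.04530 mol
From the AgBr data: mol Br per gram of compound = (0.281 ÷ 187.772) ÷ 0.139 = 0.01077 mol/g, so in the 4.21 g combustion sample mol Br = 0.04533 mol
Divide by the smallest (0.04522 mol): C 1.000, H 1.002, Br 1.002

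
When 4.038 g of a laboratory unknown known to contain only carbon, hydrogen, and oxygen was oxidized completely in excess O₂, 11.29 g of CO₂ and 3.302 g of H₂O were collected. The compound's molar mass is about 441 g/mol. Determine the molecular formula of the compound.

mol C = 11.29 g CO₂ ÷ 44.009 g/mol = 0.25654 mol
mol H = 2 × 3.302 g H₂O ÷ 18.015 g/mol = 0.36658 mol
mass O = 4.038 − (3.0813 + 0.36952) = 0.58720 g → mol O = 0.58720 ÷ 15.999 = 0.036702 mol
Divide by the smallest (0.036702 mol): C 6.990, H 9.988, O 1.000
Empirical formula: C7H10O
Empirical-formula mass = 110.16 g/mol; 441 ÷ 110.16 ≈ 4, so the molecular formula is C28H40O4.

C28H40O4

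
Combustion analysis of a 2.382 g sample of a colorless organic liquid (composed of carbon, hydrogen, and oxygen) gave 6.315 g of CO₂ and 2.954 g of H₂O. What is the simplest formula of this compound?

C7H16O

mol C = 6.315 g CO₂ ÷ 44.009 g/mol = 0.14349 mol
mol H = 2 × 2.954 g H₂O ÷ 18.015 g/mol = 0.32795 mol
mass O = 2.382 − (1.7235 + 0.33057) = 0.32793 g → mol O = 0.32793 ÷ 15.999 = 0.020497 mol
Divide by the smallest (0.020497 mol): C 7.001, H 16.000, O 1.000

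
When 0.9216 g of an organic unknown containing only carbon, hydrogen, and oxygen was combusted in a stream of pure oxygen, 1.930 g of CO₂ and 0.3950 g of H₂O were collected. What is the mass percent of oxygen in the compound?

38.05%

mol C = 1.930 g CO₂ ÷ 44.009 g/mol = 0.043855 mol
mol H = 2 × 0.3950 g H₂O ÷ 18.015 g/mol = 0.043852 mol
mass O = 0.9216 − (0.52674 + 0.044203) = 0.35066 g → mol O = 0.35066 ÷ 15.999 = 0.021918 mol
mass % O = 0.35066 g ÷ 0.9216 g × 100%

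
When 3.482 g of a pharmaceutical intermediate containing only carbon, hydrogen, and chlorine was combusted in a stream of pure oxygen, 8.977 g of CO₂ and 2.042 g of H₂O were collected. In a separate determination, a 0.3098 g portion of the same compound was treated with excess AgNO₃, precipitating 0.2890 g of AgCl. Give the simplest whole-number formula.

C9H10Cl

mol C = 8.977 g CO₂ ÷ 44.009 g/mol = 0.20398 mol
mol H = 2 × 2.042 g H₂O ÷ 18.015 g/mol = 0.22670 mol
From the AgCl data: mol Cl per gram of compound = (0.2890 ÷ 143.318) ÷ 0.3098 = 0.0065090 mol/g, so in the 3.482 g combustion sample mol Cl = 0.022664 mol
Divide by the smallest (0.022664 mol): C 9.000, H 10.002, Cl 1.000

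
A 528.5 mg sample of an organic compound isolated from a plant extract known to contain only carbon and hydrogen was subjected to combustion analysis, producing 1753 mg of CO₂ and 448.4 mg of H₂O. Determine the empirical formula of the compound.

mol C = 1.753 g CO₂ ÷ 44.009 g/mol = 0.039833 mol
mol H = 2 × 0.4484 g H₂O ÷ 18.015 g/mol = 0.049781 mol
Divide by the smallest (0.039833 mol): C 1.000, H 1.250
Multiplying each by 4 gives whole numbers: C 4.00, H 5.00

C4H5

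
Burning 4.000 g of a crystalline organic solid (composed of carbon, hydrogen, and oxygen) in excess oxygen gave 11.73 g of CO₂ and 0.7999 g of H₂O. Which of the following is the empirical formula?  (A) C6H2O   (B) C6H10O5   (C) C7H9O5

mol C = 11.73 g CO₂ ÷ 44.009 g/mol = 0.26654 mol
mol H = 2 × 0.7999 g H₂O ÷ 18.015 g/mol = 0.088804 mol
mass O = 4.000 − (3.2014 + 0.089514) = 0.70912 g → mol O = 0.70912 ÷ 15.999 = 0.044323 mol
Divide by the smallest (0.044323 mol): C 6.014, H 2.004, O 1.000

(A) C6H2O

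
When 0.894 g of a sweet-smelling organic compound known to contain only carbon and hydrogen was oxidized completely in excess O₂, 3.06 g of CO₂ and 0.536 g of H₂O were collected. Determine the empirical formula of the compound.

mol C = 3.06 g CO₂ ÷ 44.009 g/mol = 0.06953 mol
mol H = 2 × 0.536 g H₂O ÷ 18.015 g/mol = 0.05951 mol
Divide by the smallest (0.05951 mol): C 1.168, H 1.000
Multiplying each by 6 gives whole numbers: C 7.01, H 6.00

C7H6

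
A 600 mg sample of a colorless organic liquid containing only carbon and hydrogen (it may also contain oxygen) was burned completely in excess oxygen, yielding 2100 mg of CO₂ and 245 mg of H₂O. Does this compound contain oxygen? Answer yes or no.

no

mol C = 2.10 g CO₂ ÷ 44.009 g/mol = 0.04772 mol
mol H = 2 × 0.245 g H₂O ÷ 18.015 g/mol = 0.02720 mol
C and H together account for 0.6006 g — essentially the entire 0.600 g sample — so the compound contains no oxygen.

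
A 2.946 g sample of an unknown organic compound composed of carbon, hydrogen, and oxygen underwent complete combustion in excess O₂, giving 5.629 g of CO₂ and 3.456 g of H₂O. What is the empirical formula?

C2H6O

mol C = 5.629 g CO₂ ÷ 44.009 g/mol = 0.12791 mol
mol H = 2 × 3.456 g H₂O ÷ 18.015 g/mol = 0.38368 mol
mass O = 2.946 − (1.5363 + 0.38675) = 1.0230 g → mol O = 1.0230 ÷ 15.999 = 0.063940 mol
Divide by the smallest (0.063940 mol): C 2.000, H 6.001, O 1.000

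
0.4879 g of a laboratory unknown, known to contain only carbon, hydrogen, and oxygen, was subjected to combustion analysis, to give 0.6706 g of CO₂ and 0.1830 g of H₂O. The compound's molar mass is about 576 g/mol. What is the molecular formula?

mol C = 0.6706 g CO₂ ÷ 44.009 g/mol = 0.015238 mol
mol H = 2 × 0.1830 g H₂O ÷ 18.015 g/mol = 0.020316 mol
mass O = 0.4879 − (0.18302 + 0.020479) = 0.28440 g → mol O = 0.28440 ÷ 15.999 = 0.017776 mol
Divide by the smallest (0.015238 mol): C 1.000, H 1.333, O 1.167
Multiplying each by 6 gives whole numbers: C 6.00, H 8.00, O 7.00
Empirical formula: C6H8O7
Empirical-formula mass = 192.12 g/mol; 576 ÷ 192.12 ≈ 3, so the molecular formula is C18H24O21.

C18H24O21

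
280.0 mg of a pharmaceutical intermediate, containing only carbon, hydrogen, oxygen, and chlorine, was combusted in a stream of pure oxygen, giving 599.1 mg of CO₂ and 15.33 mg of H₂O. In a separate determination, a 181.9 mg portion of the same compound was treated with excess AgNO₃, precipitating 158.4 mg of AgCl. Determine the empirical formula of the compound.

C8HClO2

mol C = 0.5991 g CO₂ ÷ 44.009 g/mol = 0.013613 mol
mol H = 2 × 0.01533 g H₂O ÷ 18.015 g/mol = 0.0017019 mol
From the AgCl data: mol Cl per gram of compound = (0.1584 ÷ 143.318) ÷ 0.1819 = 0.0060761 mol/g, so in the 0.2800 g combustion sample mol Cl = 0.0017013 mol
mass O = 0.2800 − (0.16351 + 0.0017155 + 0.060311) = 0.054466 g → mol O = 0.054466 ÷ 15.999 = 0.0034044 mol
Divide by the smallest (0.0017013 mol): C 8.002, H 1.000, Cl 1.000, O 2.001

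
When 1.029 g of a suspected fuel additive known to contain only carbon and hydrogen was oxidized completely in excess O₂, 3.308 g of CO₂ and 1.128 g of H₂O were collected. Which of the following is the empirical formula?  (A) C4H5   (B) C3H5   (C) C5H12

(B) C3H5

mol C = 3.308 g CO₂ ÷ 44.009 g/mol = 0.075166 mol
mol H = 2 × 1.128 g H₂O ÷ 18.015 g/mol = 0.12523 mol
Divide by the smallest (0.075166 mol): C 1.000, H 1.666
Multiplying each by 3 gives whole numbers: C 3.00, H 5.00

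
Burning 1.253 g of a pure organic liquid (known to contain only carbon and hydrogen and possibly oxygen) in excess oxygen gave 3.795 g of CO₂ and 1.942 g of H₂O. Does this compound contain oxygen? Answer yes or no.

mol C = 3.795 g CO₂ ÷ 44.009 g/mol = 0.086232 mol
mol H = 2 × 1.942 g H₂O ÷ 18.015 g/mol = 0.21560 mol
C and H together account for 1.2531 g — essentially the entire 1.253 g sample — so the compound contains no oxygen.

no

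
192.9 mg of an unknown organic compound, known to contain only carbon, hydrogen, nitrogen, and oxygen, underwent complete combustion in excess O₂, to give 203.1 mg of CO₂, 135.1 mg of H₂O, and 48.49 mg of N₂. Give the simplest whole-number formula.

C4H13N3O4

mol C = 0.2031 g CO₂ ÷ 44.009 g/mol = 0.0046150 mol
mol H = 2 × 0.1351 g H₂O ÷ 18.015 g/mol = 0.014999 mol
mol N = 2 × 0.04849 g N₂ ÷ 28.014 g/mol = 0.0034618 mol
mass O = 0.1929 − (0.055430 + 0.015119 + 0.048490) = 0.073861 g → mol O = 0.073861 ÷ 15.999 = 0.0046166 mol
Divide by the smallest (0.0034618 mol): C 1.333, H 4.333, N 1.000, O 1.334
Multiplying each by 3 gives whole numbers: C 4.00, H 13.00, N 3.00, O 4.00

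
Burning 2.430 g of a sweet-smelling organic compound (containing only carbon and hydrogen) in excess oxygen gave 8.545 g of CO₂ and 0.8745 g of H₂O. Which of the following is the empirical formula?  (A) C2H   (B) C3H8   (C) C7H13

(A) C2H

mol C = 8.545 g CO₂ ÷ 44.009 g/mol = 0.19416 mol
mol H = 2 × 0.8745 g H₂O ÷ 18.015 g/mol = 0.097086 mol
Divide by the smallest (0.097086 mol): C 2.000, H 1.000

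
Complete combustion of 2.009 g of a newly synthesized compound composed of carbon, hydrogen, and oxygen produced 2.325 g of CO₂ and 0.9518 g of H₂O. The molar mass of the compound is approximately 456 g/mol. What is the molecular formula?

C12H24O18

mol C = 2.325 g CO₂ ÷ 44.009 g/mol = 0.052830 mol
mol H = 2 × 0.9518 g H₂O ÷ 18.015 g/mol = 0.10567 mol
mass O = 2.009 − (0.63454 + 0.10651) = 1.2679 g → mol O = 1.2679 ÷ 15.999 = 0.079252 mol
Divide by the smallest (0.052830 mol): C 1.000, H 2.000, O 1.500
Multiplying each by 2 gives whole numbers: C 2.00, H 4.00, O 3.00
Empirical formula: C2H4O3
Empirical-formula mass = 76.05 g/mol; 456 ÷ 76.05 ≈ 6, so the molecular formula is C12H24O18.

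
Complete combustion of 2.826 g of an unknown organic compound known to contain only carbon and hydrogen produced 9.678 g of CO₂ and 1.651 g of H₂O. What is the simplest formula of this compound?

mol C = 9.678 g CO₂ ÷ 44.009 g/mol = 0.21991 mol
mol H = 2 × 1.651 g H₂O ÷ 18.015 g/mol = 0.18329 mol
Divide by the smallest (0.18329 mol): C 1.200, H 1.000
Multiplying each by 5 gives whole numbers: C 6.00, H 5.00

C6H5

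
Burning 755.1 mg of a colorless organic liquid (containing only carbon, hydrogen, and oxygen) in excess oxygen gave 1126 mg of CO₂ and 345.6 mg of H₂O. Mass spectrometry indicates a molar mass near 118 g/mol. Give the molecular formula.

C4H6O4

mol C = 1.126 g CO₂ ÷ 44.009 g/mol = 0.025586 mol
mol H = 2 × 0.3456 g H₂O ÷ 18.015 g/mol = 0.038368 mol
mass O = 0.7551 − (0.30731 + 0.038675) = 0.40912 g → mol O = 0.40912 ÷ 15.999 = 0.025571 mol
Divide by the smallest (0.025571 mol): C 1.001, H 1.500, O 1.000
Multiplying each by 2 gives whole numbers: C 2.00, H 3.00, O 2.00
Empirical formula: C2H3O2
Empirical-formula mass = 59.04 g/mol; 118 ÷ 59.04 ≈ 2, so the molecular formula is C4H6O4.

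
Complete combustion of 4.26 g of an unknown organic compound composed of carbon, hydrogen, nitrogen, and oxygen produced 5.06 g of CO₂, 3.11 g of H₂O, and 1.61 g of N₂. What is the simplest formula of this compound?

C2H6N2O

mol C = 5.06 g CO₂ ÷ 44.009 g/mol = 0.1150 mol
mol H = 2 × 3.11 g H₂O ÷ 18.015 g/mol = 0.3453 mol
mol N = 2 × 1.61 g N₂ ÷ 28.014 g/mol = 0.1149 mol
mass O = 4.26 − (1.381 + 0.3480 + 1.610) = 0.9210 g → mol O = 0.9210 ÷ 15.999 = 0.05757 mol
Divide by the smallest (0.05757 mol): C 1.997, H 5.998, N 1.997, O 1.000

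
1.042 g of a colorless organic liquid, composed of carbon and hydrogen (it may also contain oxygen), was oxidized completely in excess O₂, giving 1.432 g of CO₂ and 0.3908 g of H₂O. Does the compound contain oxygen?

yes

mol C = 1.432 g CO₂ ÷ 44.009 g/mol = 0.032539 mol
mol H = 2 × 0.3908 g H₂O ÷ 18.015 g/mol = 0.043386 mol
C and H account for only 0.43456 g of the 1.042 g sample; the remaining 0.60744 g must be oxygen.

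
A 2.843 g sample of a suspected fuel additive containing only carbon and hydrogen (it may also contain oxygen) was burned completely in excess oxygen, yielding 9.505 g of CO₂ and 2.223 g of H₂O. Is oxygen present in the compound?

mol C = 9.505 g CO₂ ÷ 44.009 g/mol = 0.21598 mol
mol H = 2 × 2.223 g H₂O ÷ 18.015 g/mol = 0.24679 mol
C and H together account for 2.8429 g — essentially the entire 2.843 g sample — so the compound contains no oxygen.

no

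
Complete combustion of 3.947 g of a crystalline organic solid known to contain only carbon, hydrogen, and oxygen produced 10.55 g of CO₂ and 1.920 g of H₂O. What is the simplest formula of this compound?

mol C = 10.55 g CO₂ ÷ 44.009 g/mol = 0.23972 mol
mol H = 2 × 1.920 g H₂O ÷ 18.015 g/mol = 0.21316 mol
mass O = 3.947 − (2.8793 + 0.21486) = 0.85282 g → mol O = 0.85282 ÷ 15.999 = 0.053304 mol
Divide by the smallest (0.053304 mol): C 4.497, H 3.999, O 1.000
Multiplying each by 2 gives whole numbers: C 8.99, H 8.00, O 2.00

C9H8O2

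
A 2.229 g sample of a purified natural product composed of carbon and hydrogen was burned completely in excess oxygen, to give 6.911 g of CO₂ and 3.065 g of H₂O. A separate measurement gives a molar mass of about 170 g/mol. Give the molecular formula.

C12H26

mol C = 6.911 g CO₂ ÷ 44.009 g/mol = 0.15704 mol
mol H = 2 × 3.065 g H₂O ÷ 18.015 g/mol = 0.34027 mol
Divide by the smallest (0.15704 mol): C 1.000, H 2.167
Multiplying each by 6 gives whole numbers: C 6.00, H 13.00
Empirical formula: C6H13
Empirical-formula mass = 85.17 g/mol; 170 ÷ 85.17 ≈ 2, so the molecular formula is C12H26.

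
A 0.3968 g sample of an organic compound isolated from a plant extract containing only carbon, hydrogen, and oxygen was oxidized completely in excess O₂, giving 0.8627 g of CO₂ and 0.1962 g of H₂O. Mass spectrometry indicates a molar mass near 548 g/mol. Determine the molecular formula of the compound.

mol C = 0.8627 g CO₂ ÷ 44.009 g/mol = 0.019603 mol
mol H = 2 × 0.1962 g H₂O ÷ 18.015 g/mol = 0.021782 mol
mass O = 0.3968 − (0.23545 + 0.021956) = 0.13939 g → mol O = 0.13939 ÷ 15.999 = 0.0087127 mol
Divide by the smallest (0.0087127 mol): C 2.250, H 2.500, O 1.000
Multiplying each by 4 gives whole numbers: C 9.00, H 10.00, O 4.00
Empirical formula: C9H10O4
Empirical-formula mass = 182.17 g/mol; 548 ÷ 182.17 ≈ 3, so the molecular formula is C27H30O12.

C27H30O12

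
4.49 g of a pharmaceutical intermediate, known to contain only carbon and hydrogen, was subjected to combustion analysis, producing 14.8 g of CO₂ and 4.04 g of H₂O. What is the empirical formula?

C3H4

mol C = 14.8 g CO₂ ÷ 44.009 g/mol = 0.3363 mol
mol H = 2 × 4.04 g H₂O ÷ 18.015 g/mol = 0.4485 mol
Divide by the smallest (0.3363 mol): C 1.000, H 1.334
Multiplying each by 3 gives whole numbers: C 3.00, H 4.00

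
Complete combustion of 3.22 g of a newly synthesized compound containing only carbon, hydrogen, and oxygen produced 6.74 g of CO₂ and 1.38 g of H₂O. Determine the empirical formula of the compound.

C2H2O

mol C = 6.74 g CO₂ ÷ 44.009 g/mol = 0.1532 mol
mol H = 2 × 1.38 g H₂O ÷ 18.015 g/mol = 0.1532 mol
mass O = 3.22 − (1.839 + 0.1544) = 1.226 g → mol O = 1.226 ÷ 15.999 = 0.07663 mol
Divide by the smallest (0.07663 mol): C 1.998, H 1.999, O 1.000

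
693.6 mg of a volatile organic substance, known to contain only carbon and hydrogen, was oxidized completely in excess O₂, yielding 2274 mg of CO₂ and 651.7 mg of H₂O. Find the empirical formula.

C5H7

mol C = 2.274 g CO₂ ÷ 44.009 g/mol = 0.051671 mol
mol H = 2 × 0.6517 g H₂O ÷ 18.015 g/mol = 0.072351 mol
Divide by the smallest (0.051671 mol): C 1.000, H 1.400
Multiplying each by 5 gives whole numbers: C 5.00, H 7.00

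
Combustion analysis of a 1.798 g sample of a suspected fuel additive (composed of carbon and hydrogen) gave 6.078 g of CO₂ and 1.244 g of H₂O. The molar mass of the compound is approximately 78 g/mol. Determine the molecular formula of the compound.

mol C = 6.078 g CO₂ ÷ 44.009 g/mol = 0.13811 mol
mol H = 2 × 1.244 g H₂O ÷ 18.015 g/mol = 0.13811 mol
Divide by the smallest (0.13811 mol): C 1.000, H 1.000
Empirical formula: CH
Empirical-formula mass = 13.02 g/mol; 78 ÷ 13.02 ≈ 6, so the molecular formula is C6H6.

C6H6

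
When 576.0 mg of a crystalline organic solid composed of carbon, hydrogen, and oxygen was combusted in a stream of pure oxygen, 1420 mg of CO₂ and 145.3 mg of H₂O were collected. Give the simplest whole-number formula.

mol C = 1.420 g CO₂ ÷ 44.009 g/mol = 0.032266 mol
mol H = 2 × 0.1453 g H₂O ÷ 18.015 g/mol = 0.016131 mol
mass O = 0.5760 − (0.38755 + 0.016260) = 0.17219 g → mol O = 0.17219 ÷ 15.999 = 0.010763 mol
Divide by the smallest (0.010763 mol): C 2.998, H 1.499, O 1.000
Multiplying each by 2 gives whole numbers: C 6.00, H 3.00, O 2.00

C6H3O2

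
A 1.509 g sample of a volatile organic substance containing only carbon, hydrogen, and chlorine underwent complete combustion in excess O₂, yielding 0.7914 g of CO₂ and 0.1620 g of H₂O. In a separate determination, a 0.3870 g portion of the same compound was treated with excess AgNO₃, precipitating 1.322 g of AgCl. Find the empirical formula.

CHCl2

mol C = 0.7914 g CO₂ ÷ 44.009 g/mol = 0.017983 mol
mol H = 2 × 0.1620 g H₂O ÷ 18.015 g/mol = 0.017985 mol
From the AgCl data: mol Cl per gram of compound = (1.322 ÷ 143.318) ÷ 0.3870 = 0.023835 mol/g, so in the 1.509 g combustion sample mol Cl = 0.035967 mol
Divide by the smallest (0.017983 mol): C 1.000, H 1.000, Cl 2.000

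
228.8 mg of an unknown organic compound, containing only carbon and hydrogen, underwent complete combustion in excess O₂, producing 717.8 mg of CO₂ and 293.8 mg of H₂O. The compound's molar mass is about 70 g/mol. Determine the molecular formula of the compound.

C5H10

mol C = 0.7178 g CO₂ ÷ 44.009 g/mol = 0.016310 mol
mol H = 2 × 0.2938 g H₂O ÷ 18.015 g/mol = 0.032617 mol
Divide by the smallest (0.016310 mol): C 1.000, H 2.000
Empirical formula: CH2
Empirical-formula mass = 14.03 g/mol; 70 ÷ 14.03 ≈ 5, so the molecular formula is C5H10.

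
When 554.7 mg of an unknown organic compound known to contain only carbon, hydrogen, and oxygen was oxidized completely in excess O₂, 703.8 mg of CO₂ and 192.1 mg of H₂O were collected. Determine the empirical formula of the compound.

mol C = 0.7038 g CO₂ ÷ 44.009 g/mol = 0.015992 mol
mol H = 2 × 0.1921 g H₂O ÷ 18.015 g/mol = 0.021327 mol
mass O = 0.5547 − (0.19208 + 0.021497) = 0.34112 g → mol O = 0.34112 ÷ 15.999 = 0.021321 mol
Divide by the smallest (0.015992 mol): C 1.000, H 1.334, O 1.333
Multiplying each by 3 gives whole numbers: C 3.00, H 4.00, O 4.00

C3H4O4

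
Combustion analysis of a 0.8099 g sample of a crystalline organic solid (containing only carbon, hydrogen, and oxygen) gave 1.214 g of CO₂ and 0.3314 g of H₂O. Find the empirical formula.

C3H4O3

mol C = 1.214 g CO₂ ÷ 44.009 g/mol = 0.027585 mol
mol H = 2 × 0.3314 g H₂O ÷ 18.015 g/mol = 0.036792 mol
mass O = 0.8099 − (0.33133 + 0.037086) = 0.44149 g → mol O = 0.44149 ÷ 15.999 = 0.027595 mol
Divide by the smallest (0.027585 mol): C 1.000, H 1.334, O 1.000
Multiplying each by 3 gives whole numbers: C 3.00, H 4.00, O 3.00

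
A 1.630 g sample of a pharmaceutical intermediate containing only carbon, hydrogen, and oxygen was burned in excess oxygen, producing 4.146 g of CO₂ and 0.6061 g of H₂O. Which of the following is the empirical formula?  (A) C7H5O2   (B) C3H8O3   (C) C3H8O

mol C = 4.146 g CO₂ ÷ 44.009 g/mol = 0.094208 mol
mol H = 2 × 0.6061 g H₂O ÷ 18.015 g/mol = 0.067288 mol
mass O = 1.630 − (1.1315 + 0.067827) = 0.43064 g → mol O = 0.43064 ÷ 15.999 = 0.026917 mol
Divide by the smallest (0.026917 mol): C 3.500, H 2.500, O 1.000
Multiplying each by 2 gives whole numbers: C 7.00, H 5.00, O 2.00

(A) C7H5O2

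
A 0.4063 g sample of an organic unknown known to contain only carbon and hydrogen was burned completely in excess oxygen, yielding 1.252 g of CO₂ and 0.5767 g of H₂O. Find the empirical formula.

mol C = 1.252 g CO₂ ÷ 44.009 g/mol = 0.028449 mol
mol H = 2 × 0.5767 g H₂O ÷ 18.015 g/mol = 0.064024 mol
Divide by the smallest (0.028449 mol): C 1.000, H 2.251
Multiplying each by 4 gives whole numbers: C 4.00, H 9.00

C4H9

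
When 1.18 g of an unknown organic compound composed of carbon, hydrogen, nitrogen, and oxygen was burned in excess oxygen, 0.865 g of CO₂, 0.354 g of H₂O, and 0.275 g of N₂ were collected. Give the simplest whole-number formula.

mol C = 0.865 g CO₂ ÷ 44.009 g/mol = 0.01966 mol
mol H = 2 × 0.354 g H₂O ÷ 18.015 g/mol = 0.03930 mol
mol N = 2 × 0.275 g N₂ ÷ 28.014 g/mol = 0.01963 mol
mass O = 1.18 − (0.2361 + 0.03961 + 0.2750) = 0.6293 g → mol O = 0.6293 ÷ 15.999 = 0.03933 mol
Divide by the smallest (0.01963 mol): C 1.001, H 2.002, N 1.000, O 2.003

CH2NO2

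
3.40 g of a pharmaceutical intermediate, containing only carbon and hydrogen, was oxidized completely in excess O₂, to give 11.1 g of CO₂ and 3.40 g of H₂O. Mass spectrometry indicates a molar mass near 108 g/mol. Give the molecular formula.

mol C = 11.1 g CO₂ ÷ 44.009 g/mol = 0.2522 mol
mol H = 2 × 3.40 g H₂O ÷ 18.015 g/mol = 0.3775 mol
Divide by the smallest (0.2522 mol): C 1.000, H 1.497
Multiplying each by 2 gives whole numbers: C 2.00, H 2.99
Empirical formula: C2H3
Empirical-formula mass = 27.05 g/mol; 108 ÷ 27.05 ≈ 4, so the molecular formula is C8H12.

C8H12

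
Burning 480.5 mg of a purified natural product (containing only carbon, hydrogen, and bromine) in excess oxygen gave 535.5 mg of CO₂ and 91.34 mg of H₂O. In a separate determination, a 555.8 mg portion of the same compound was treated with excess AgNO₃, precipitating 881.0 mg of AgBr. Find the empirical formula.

mol C = 0.5355 g CO₂ ÷ 44.009 g/mol = 0.012168 mol
mol H = 2 × 0.09134 g H₂O ÷ 18.015 g/mol = 0.010140 mol
From the AgBr data: mol Br per gram of compound = (0.8810 ÷ 187.772) ÷ 0.5558 = 0.0084416 mol/g, so in the 0.4805 g combustion sample mol Br = 0.0040562 mol
Divide by the smallest (0.0040562 mol): C 3.000, H 2.500, Br 1.000
Multiplying each by 2 gives whole numbers: C 6.00, H 5.00, Br 2.00

C6H5Br2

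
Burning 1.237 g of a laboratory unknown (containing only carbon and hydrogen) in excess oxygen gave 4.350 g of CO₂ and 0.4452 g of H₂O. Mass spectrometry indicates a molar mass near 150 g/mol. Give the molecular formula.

C12H6

mol C = 4.350 g CO₂ ÷ 44.009 g/mol = 0.098843 mol
mol H = 2 × 0.4452 g H₂O ÷ 18.015 g/mol = 0.049425 mol
Divide by the smallest (0.049425 mol): C 2.000, H 1.000
Empirical formula: C2H
Empirical-formula mass = 25.03 g/mol; 150 ÷ 25.03 ≈ 6, so the molecular formula is C12H6.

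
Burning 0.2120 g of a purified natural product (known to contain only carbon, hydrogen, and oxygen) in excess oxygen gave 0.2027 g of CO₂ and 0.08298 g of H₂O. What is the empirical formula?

mol C = 0.2027 g CO₂ ÷ 44.009 g/mol = 0.0046059 mol
mol H = 2 × 0.08298 g H₂O ÷ 18.015 g/mol = 0.0092123 mol
mass O = 0.2120 − (0.055321 + 0.0092860) = 0.14739 g → mol O = 0.14739 ÷ 15.999 = 0.0092126 mol
Divide by the smallest (0.0046059 mol): C 1.000, H 2.000, O 2.000

CH2O2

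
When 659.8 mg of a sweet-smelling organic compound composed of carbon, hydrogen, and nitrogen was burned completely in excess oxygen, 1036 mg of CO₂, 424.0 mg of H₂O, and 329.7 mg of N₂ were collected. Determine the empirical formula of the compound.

mol C = 1.036 g CO₂ ÷ 44.009 g/mol = 0.023541 mol
mol H = 2 × 0.4240 g H₂O ÷ 18.015 g/mol = 0.047072 mol
mol N = 2 × 0.3297 g N₂ ÷ 28.014 g/mol = 0.023538 mol
Divide by the smallest (0.023538 mol): C 1.000, H 2.000, N 1.000

CH2N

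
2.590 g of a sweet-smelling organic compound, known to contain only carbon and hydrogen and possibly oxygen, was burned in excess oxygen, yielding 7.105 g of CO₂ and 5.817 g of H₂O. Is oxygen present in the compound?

no

mol C = 7.105 g CO₂ ÷ 44.009 g/mol = 0.16144 mol
mol H = 2 × 5.817 g H₂O ÷ 18.015 g/mol = 0.64580 mol
C and H together account for 2.5901 g — essentially the entire 2.590 g sample — so the compound contains no oxygen.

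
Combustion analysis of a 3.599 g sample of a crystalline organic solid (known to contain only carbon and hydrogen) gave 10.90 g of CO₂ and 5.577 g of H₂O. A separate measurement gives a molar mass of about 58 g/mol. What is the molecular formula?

C4H10

mol C = 10.90 g CO₂ ÷ 44.009 g/mol = 0.24768 mol
mol H = 2 × 5.577 g H₂O ÷ 18.015 g/mol = 0.61915 mol
Divide by the smallest (0.24768 mol): C 1.000, H 2.500
Multiplying each by 2 gives whole numbers: C 2.00, H 5.00
Empirical formula: C2H5
Empirical-formula mass = 29.06 g/mol; 58 ÷ 29.06 ≈ 2, so the molecular formula is C4H10.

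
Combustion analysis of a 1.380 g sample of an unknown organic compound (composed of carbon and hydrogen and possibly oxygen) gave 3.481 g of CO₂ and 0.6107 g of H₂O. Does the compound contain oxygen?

mol C = 3.481 g CO₂ ÷ 44.009 g/mol = 0.079097 mol
mol H = 2 × 0.6107 g H₂O ÷ 18.015 g/mol = 0.067799 mol
C and H account for only 1.0184 g of the 1.380 g sample; the remaining 0.36162 g must be oxygen.

yes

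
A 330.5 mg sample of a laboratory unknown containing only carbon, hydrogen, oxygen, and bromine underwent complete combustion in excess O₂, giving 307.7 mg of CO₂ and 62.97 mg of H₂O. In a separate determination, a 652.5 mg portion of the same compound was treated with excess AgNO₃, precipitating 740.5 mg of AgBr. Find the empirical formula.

mol C = 0.3077 g CO₂ ÷ 44.009 g/mol = 0.0069918 mol
mol H = 2 × 0.06297 g H₂O ÷ 18.015 g/mol = 0.0069908 mol
From the AgBr data: mol Br per gram of compound = (0.7405 ÷ 187.772) ÷ 0.6525 = 0.0060439 mol/g, so in the 0.3305 g combustion sample mol Br = 0.0019975 mol
mass O = 0.3305 − (0.083978 + 0.0070468 + 0.15961) = 0.079868 g → mol O = 0.079868 ÷ 15.999 = 0.0049920 mol
Divide by the smallest (0.0019975 mol): C 3.500, H 3.500, Br 1.000, O 2.499
Multiplying each by 2 gives whole numbers: C 7.00, H 7.00, Br 2.00, O 5.00

C7H7Br2O5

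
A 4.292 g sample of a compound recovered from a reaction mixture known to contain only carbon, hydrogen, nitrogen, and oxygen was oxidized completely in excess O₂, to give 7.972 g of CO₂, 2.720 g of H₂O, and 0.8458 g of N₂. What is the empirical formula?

mol C = 7.972 g CO₂ ÷ 44.009 g/mol = 0.18114 mol
mol H = 2 × 2.720 g H₂O ÷ 18.015 g/mol = 0.30197 mol
mol N = 2 × 0.8458 g N₂ ÷ 28.014 g/mol = 0.060384 mol
mass O = 4.292 − (2.1757 + 0.30439 + 0.84580) = 0.96608 g → mol O = 0.96608 ÷ 15.999 = 0.060384 mol
Divide by the smallest (0.060384 mol): C 3.000, H 5.001, N 1.000, O 1.000

C3H5NO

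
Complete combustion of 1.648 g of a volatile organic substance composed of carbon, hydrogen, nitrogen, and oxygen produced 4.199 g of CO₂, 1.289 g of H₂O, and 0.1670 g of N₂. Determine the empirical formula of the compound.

C8H12NO

mol C = 4.199 g CO₂ ÷ 44.009 g/mol = 0.095412 mol
mol H = 2 × 1.289 g H₂O ÷ 18.015 g/mol = 0.14310 mol
mol N = 2 × 0.1670 g N₂ ÷ 28.014 g/mol = 0.011923 mol
mass O = 1.648 − (1.1460 + 0.14425 + 0.16700) = 0.19076 g → mol O = 0.19076 ÷ 15.999 = 0.011923 mol
Divide by the smallest (0.011923 mol): C 8.003, H 12.003, N 1.000, O 1.000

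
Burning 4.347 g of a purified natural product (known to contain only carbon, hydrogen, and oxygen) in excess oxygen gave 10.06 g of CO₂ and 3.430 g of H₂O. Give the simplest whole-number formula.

mol C = 10.06 g CO₂ ÷ 44.009 g/mol = 0.22859 mol
mol H = 2 × 3.430 g H₂O ÷ 18.015 g/mol = 0.38079 mol
mass O = 4.347 − (2.7456 + 0.38384) = 1.2176 g → mol O = 1.2176 ÷ 15.999 = 0.076103 mol
Divide by the smallest (0.076103 mol): C 3.004, H 5.004, O 1.000

C3H5O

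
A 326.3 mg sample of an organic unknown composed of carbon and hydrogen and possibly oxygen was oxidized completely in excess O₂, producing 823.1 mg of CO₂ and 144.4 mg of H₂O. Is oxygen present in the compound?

yes

mol C = 0.8231 g CO₂ ÷ 44.009 g/mol = 0.018703 mol
mol H = 2 × 0.1444 g H₂O ÷ 18.015 g/mol = 0.016031 mol
C and H account for only 0.24080 g of the 0.3263 g sample; the remaining 0.085499 g must be oxygen.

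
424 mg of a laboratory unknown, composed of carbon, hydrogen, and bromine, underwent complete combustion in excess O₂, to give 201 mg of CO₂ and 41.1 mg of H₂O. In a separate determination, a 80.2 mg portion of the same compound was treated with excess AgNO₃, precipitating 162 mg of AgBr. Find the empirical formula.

mol C = 0.201 g CO₂ ÷ 44.009 g/mol = 0.004567 mol
mol H = 2 × 0.0411 g H₂O ÷ 18.015 g/mol = 0.004563 mol
From the AgBr data: mol Br per gram of compound = (0.162 ÷ 187.772) ÷ 0.0802 = 0.01076 mol/g, so in the 0.424 g combustion sample mol Br = 0.004561 mol
Divide by the smallest (0.004561 mol): C 1.001, H 1.000, Br 1.000

CHBr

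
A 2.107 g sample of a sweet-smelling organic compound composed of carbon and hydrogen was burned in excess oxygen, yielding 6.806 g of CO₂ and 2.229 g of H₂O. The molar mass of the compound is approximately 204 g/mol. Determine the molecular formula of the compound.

mol C = 6.806 g CO₂ ÷ 44.009 g/mol = 0.15465 mol
mol H = 2 × 2.229 g H₂O ÷ 18.015 g/mol = 0.24746 mol
Divide by the smallest (0.15465 mol): C 1.000, H 1.600
Multiplying each by 5 gives whole numbers: C 5.00, H 8.00
Empirical formula: C5H8
Empirical-formula mass = 68.12 g/mol; 204 ÷ 68.12 ≈ 3, so the molecular formula is C15H24.

C15H24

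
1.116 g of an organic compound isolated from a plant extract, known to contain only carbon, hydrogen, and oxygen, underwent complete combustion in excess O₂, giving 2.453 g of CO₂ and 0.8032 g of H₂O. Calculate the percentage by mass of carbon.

59.99%

mol C = 2.453 g CO₂ ÷ 44.009 g/mol = 0.055739 mol
mol H = 2 × 0.8032 g H₂O ÷ 18.015 g/mol = 0.089170 mol
mass O = 1.116 − (0.66948 + 0.089883) = 0.35664 g → mol O = 0.35664 ÷ 15.999 = 0.022291 mol
mass % C = 0.66948 g ÷ 1.116 g × 100%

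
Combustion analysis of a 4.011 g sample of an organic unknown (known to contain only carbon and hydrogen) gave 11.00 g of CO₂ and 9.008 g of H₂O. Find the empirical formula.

CH4

mol C = 11.00 g CO₂ ÷ 44.009 g/mol = 0.24995 mol
mol H = 2 × 9.008 g H₂O ÷ 18.015 g/mol = 1.0001 mol
Divide by the smallest (0.24995 mol): C 1.000, H 4.001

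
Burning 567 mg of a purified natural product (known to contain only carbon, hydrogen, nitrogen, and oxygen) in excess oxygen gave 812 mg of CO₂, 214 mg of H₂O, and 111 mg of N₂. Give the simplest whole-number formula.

mol C = 0.812 g CO₂ ÷ 44.009 g/mol = 0.01845 mol
mol H = 2 × 0.214 g H₂O ÷ 18.015 g/mol = 0.02376 mol
mol N = 2 × 0.111 g N₂ ÷ 28.014 g/mol = 0.007925 mol
mass O = 0.567 − (0.2216 + 0.02395 + 0.1110) = 0.2104 g → mol O = 0.2104 ÷ 15.999 = 0.01315 mol
Divide by the smallest (0.007925 mol): C 2.328, H 2.998, N 1.000, O 1.660
Multiplying each by 3 gives whole numbers: C 6.98, H 8.99, N 3.00, O 4.98

C7H9N3O5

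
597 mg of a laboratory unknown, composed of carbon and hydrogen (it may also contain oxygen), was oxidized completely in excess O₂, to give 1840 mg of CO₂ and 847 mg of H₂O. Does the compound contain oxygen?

no

mol C = 1.84 g CO₂ ÷ 44.009 g/mol = 0.04181 mol
mol H = 2 × 0.847 g H₂O ÷ 18.015 g/mol = 0.09403 mol
C and H together account for 0.5970 g — essentially the entire 0.597 g sample — so the compound contains no oxygen.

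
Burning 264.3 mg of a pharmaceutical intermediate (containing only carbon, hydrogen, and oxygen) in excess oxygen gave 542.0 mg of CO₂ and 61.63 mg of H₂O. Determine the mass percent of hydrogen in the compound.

2.61%

mol C = 0.5420 g CO₂ ÷ 44.009 g/mol = 0.012316 mol
mol H = 2 × 0.06163 g H₂O ÷ 18.015 g/mol = 0.0068421 mol
mass O = 0.2643 − (0.14792 + 0.0068968) = 0.10948 g → mol O = 0.10948 ÷ 15.999 = 0.0068429 mol
mass % H = 0.0068968 g ÷ 0.2643 g × 100%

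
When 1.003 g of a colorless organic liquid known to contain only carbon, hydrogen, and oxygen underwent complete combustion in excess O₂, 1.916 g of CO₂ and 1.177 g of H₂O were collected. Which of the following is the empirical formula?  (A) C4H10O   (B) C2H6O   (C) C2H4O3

mol C = 1.916 g CO₂ ÷ 44.009 g/mol = 0.043537 mol
mol H = 2 × 1.177 g H₂O ÷ 18.015 g/mol = 0.13067 mol
mass O = 1.003 − (0.52292 + 0.13171) = 0.34837 g → mol O = 0.34837 ÷ 15.999 = 0.021774 mol
Divide by the smallest (0.021774 mol): C 1.999, H 6.001, O 1.000

(B) C2H6O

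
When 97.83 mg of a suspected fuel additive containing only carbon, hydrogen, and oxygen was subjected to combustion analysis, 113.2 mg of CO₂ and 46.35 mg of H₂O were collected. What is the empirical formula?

mol C = 0.1132 g CO₂ ÷ 44.009 g/mol = 0.0025722 mol
mol H = 2 × 0.04635 g H₂O ÷ 18.015 g/mol = 0.0051457 mol
mass O = 0.09783 − (0.030895 + 0.0051869) = 0.061748 g → mol O = 0.061748 ÷ 15.999 = 0.0038595 mol
Divide by the smallest (0.0025722 mol): C 1.000, H 2.001, O 1.500
Multiplying each by 2 gives whole numbers: C 2.00, H 4.00, O 3.00

C2H4O3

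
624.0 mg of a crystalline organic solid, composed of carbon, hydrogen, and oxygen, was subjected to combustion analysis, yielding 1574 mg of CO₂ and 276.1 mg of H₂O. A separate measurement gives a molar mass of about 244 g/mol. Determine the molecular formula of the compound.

C14H12O4

mol C = 1.574 g CO₂ ÷ 44.009 g/mol = 0.035765 mol
mol H = 2 × 0.2761 g H₂O ÷ 18.015 g/mol = 0.030652 mol
mass O = 0.6240 − (0.42958 + 0.030897) = 0.16352 g → mol O = 0.16352 ÷ 15.999 = 0.010221 mol
Divide by the smallest (0.010221 mol): C 3.499, H 2.999, O 1.000
Multiplying each by 2 gives whole numbers: C 7.00, H 6.00, O 2.00
Empirical formula: C7H6O2
Empirical-formula mass = 122.12 g/mol; 244 ÷ 122.12 ≈ 2, so the molecular formula is C14H12O4.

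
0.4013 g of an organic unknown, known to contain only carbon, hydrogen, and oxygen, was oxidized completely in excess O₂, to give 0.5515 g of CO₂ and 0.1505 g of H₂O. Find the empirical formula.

mol C = 0.5515 g CO₂ ÷ 44.009 g/mol = 0.012532 mol
mol H = 2 × 0.1505 g H₂O ÷ 18.015 g/mol = 0.016708 mol
mass O = 0.4013 − (0.15052 + 0.016842) = 0.23394 g → mol O = 0.23394 ÷ 15.999 = 0.014622 mol
Divide by the smallest (0.012532 mol): C 1.000, H 1.333, O 1.167
Multiplying each by 6 gives whole numbers: C 6.00, H 8.00, O 7.00

C6H8O7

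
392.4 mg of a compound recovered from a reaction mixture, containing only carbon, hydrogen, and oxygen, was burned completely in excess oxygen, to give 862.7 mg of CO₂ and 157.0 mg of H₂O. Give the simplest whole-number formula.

mol C = 0.8627 g CO₂ ÷ 44.009 g/mol = 0.019603 mol
mol H = 2 × 0.1570 g H₂O ÷ 18.015 g/mol = 0.017430 mol
mass O = 0.3924 − (0.23545 + 0.017569) = 0.13938 g → mol O = 0.13938 ÷ 15.999 = 0.0087119 mol
Divide by the smallest (0.0087119 mol): C 2.250, H 2.001, O 1.000
Multiplying each by 4 gives whole numbers: C 9.00, H 8.00, O 4.00

C9H8O4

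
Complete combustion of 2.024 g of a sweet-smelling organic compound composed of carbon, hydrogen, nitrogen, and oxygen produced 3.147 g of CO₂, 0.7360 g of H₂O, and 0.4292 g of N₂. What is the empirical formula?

mol C = 3.147 g CO₂ ÷ 44.009 g/mol = 0.071508 mol
mol H = 2 × 0.7360 g H₂O ÷ 18.015 g/mol = 0.081710 mol
mol N = 2 × 0.4292 g N₂ ÷ 28.014 g/mol = 0.030642 mol
mass O = 2.024 − (0.85888 + 0.082363 + 0.42920) = 0.65355 g → mol O = 0.65355 ÷ 15.999 = 0.040850 mol
Divide by the smallest (0.030642 mol): C 2.334, H 2.667, N 1.000, O 1.333
Multiplying each by 3 gives whole numbers: C 7.00, H 8.00, N 3.00, O 4.00

C7H8N3O4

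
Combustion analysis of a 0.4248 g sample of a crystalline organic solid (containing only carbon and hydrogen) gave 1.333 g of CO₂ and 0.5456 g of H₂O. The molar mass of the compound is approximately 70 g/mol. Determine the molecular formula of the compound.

C5H10

mol C = 1.333 g CO₂ ÷ 44.009 g/mol = 0.030289 mol
mol H = 2 × 0.5456 g H₂O ÷ 18.015 g/mol = 0.060572 mol
Divide by the smallest (0.030289 mol): C 1.000, H 2.000
Empirical formula: CH2
Empirical-formula mass = 14.03 g/mol; 70 ÷ 14.03 ≈ 5, so the molecular formula is C5H10.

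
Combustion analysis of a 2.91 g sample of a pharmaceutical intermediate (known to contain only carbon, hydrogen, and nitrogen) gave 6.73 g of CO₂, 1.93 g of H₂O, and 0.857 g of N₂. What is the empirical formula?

mol C = 6.73 g CO₂ ÷ 44.009 g/mol = 0.1529 mol
mol H = 2 × 1.93 g H₂O ÷ 18.015 g/mol = 0.2143 mol
mol N = 2 × 0.857 g N₂ ÷ 28.014 g/mol = 0.06118 mol
Divide by the smallest (0.06118 mol): C 2.499, H 3.502, N 1.000
Multiplying each by 2 gives whole numbers: C 5.00, H 7.00, N 2.00

C5H7N2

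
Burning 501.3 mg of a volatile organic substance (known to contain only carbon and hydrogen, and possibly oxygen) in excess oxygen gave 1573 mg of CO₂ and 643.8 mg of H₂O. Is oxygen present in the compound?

mol C = 1.573 g CO₂ ÷ 44.009 g/mol = 0.035743 mol
mol H = 2 × 0.6438 g H₂O ÷ 18.015 g/mol = 0.071474 mol
C and H together account for 0.50135 g — essentially the entire 0.5013 g sample — so the compound contains no oxygen.

no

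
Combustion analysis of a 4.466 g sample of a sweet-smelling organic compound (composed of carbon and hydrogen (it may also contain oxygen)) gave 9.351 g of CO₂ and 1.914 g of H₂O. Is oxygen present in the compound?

mol C = 9.351 g CO₂ ÷ 44.009 g/mol = 0.21248 mol
mol H = 2 × 1.914 g H₂O ÷ 18.015 g/mol = 0.21249 mol
C and H account for only 2.7663 g of the 4.466 g sample; the remaining 1.6997 g must be oxygen.

yes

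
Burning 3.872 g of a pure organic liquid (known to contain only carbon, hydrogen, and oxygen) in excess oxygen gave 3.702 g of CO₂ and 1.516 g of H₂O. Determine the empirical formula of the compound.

mol C = 3.702 g CO₂ ÷ 44.009 g/mol = 0.084119 mol
mol H = 2 × 1.516 g H₂O ÷ 18.015 g/mol = 0.16830 mol
mass O = 3.872 − (1.0104 + 0.16965) = 2.6920 g → mol O = 2.6920 ÷ 15.999 = 0.16826 mol
Divide by the smallest (0.084119 mol): C 1.000, H 2.001, O 2.000

CH2O2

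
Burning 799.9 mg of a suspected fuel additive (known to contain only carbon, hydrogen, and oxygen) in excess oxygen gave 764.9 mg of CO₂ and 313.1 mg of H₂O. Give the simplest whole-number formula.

mol C = 0.7649 g CO₂ ÷ 44.009 g/mol = 0.017381 mol
mol H = 2 × 0.3131 g H₂O ÷ 18.015 g/mol = 0.034760 mol
mass O = 0.7999 − (0.20876 + 0.035038) = 0.55610 g → mol O = 0.55610 ÷ 15.999 = 0.034759 mol
Divide by the smallest (0.017381 mol): C 1.000, H 2.000, O 2.000

CH2O2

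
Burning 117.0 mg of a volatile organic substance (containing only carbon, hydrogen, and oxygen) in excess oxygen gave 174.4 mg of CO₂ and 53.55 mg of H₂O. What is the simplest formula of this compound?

mol C = 0.1744 g CO₂ ÷ 44.009 g/mol = 0.0039628 mol
mol H = 2 × 0.05355 g H₂O ÷ 18.015 g/mol = 0.0059450 mol
mass O = 0.1170 − (0.047598 + 0.0059926) = 0.063410 g → mol O = 0.063410 ÷ 15.999 = 0.0039634 mol
Divide by the smallest (0.0039628 mol): C 1.000, H 1.500, O 1.000
Multiplying each by 2 gives whole numbers: C 2.00, H 3.00, O 2.00

C2H3O2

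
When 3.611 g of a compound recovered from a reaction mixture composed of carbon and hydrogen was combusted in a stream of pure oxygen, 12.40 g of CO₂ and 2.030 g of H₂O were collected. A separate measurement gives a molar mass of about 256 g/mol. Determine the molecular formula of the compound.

mol C = 12.40 g CO₂ ÷ 44.009 g/mol = 0.28176 mol
mol H = 2 × 2.030 g H₂O ÷ 18.015 g/mol = 0.22537 mol
Divide by the smallest (0.22537 mol): C 1.250, H 1.000
Multiplying each by 4 gives whole numbers: C 5.00, H 4.00
Empirical formula: C5H4
Empirical-formula mass = 64.09 g/mol; 256 ÷ 64.09 ≈ 4, so the molecular formula is C20H16.

C20H16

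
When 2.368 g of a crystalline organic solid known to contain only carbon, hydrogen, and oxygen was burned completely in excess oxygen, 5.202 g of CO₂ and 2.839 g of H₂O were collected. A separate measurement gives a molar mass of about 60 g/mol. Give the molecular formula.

C3H8O

mol C = 5.202 g CO₂ ÷ 44.009 g/mol = 0.11820 mol
mol H = 2 × 2.839 g H₂O ÷ 18.015 g/mol = 0.31518 mol
mass O = 2.368 − (1.4197 + 0.31770) = 0.63056 g → mol O = 0.63056 ÷ 15.999 = 0.039412 mol
Divide by the smallest (0.039412 mol): C 2.999, H 7.997, O 1.000
Empirical formula: C3H8O
Empirical-formula mass = 60.10 g/mol; 60 ÷ 60.10 ≈ 1, so the molecular formula is C3H8O.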